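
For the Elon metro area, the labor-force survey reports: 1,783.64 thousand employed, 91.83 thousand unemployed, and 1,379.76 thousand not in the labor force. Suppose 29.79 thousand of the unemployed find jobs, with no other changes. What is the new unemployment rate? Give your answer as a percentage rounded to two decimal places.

New unemployment rate ≈ 3.31%.

Initially, labor force = 1,783.64 + 91.83 = 1,875.47 thousand, so u = 91.83/1,875.47 = 4.90%.
After the change, unemployed falls and employed rises by 29.79; labor force unchanged → E = 1,813.43, U = 62.04, labor force = 1,875.47 thousand.
New unemployment rate = 62.04 / 1,875.47 = 3.31%.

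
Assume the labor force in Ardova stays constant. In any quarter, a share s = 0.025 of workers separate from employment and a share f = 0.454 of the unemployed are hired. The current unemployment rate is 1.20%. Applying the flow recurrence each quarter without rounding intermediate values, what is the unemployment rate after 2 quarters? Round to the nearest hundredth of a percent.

With a fixed labor force, u_{t+1} = u_t + s·(1−u_t) − f·u_t = u_t·(1−s−f) + s.
Here 1−s−f = 0.521 and s = 0.025.
u_1 = 0.012000 × 0.521 + 0.025 = 0.031252.
u_2 = 0.031252 × 0.521 + 0.025 = 0.041282.

Unemployment rate after two quarters ≈ 4.13%.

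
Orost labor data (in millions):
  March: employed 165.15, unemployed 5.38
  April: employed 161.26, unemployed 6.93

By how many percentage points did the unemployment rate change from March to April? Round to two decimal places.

The unemployment rate changed by +0.97 percentage points.

March: labor force = 165.15 + 5.38 = 170.53; u = 5.38/170.53 = 3.15%.
April: labor force = 161.26 + 6.93 = 168.19; u = 6.93/168.19 = 4.12%.
Change = 4.12% − 3.15% = +0.97 pp.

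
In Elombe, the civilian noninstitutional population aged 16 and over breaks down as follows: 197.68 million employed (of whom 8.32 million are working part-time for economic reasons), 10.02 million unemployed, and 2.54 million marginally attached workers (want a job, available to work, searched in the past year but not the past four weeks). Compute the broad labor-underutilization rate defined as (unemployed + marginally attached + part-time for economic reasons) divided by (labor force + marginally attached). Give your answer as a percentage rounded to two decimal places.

Broad underutilization rate ≈ 9.93%.

Labor force = 197.68 + 10.02 = 207.70 million.
Numerator = 10.02 + 2.54 + 8.32 = 20.88 million.
Denominator = 207.70 + 2.54 = 210.24 million.
Broad rate = 20.88 / 210.24 = 9.93%.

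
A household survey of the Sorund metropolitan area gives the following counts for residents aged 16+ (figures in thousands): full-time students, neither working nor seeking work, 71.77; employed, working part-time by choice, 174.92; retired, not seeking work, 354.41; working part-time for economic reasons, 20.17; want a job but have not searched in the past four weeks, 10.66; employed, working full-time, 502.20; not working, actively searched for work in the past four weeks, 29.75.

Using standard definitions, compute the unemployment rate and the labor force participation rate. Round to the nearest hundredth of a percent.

Employed = 174.92 + 20.17 + 502.20 = 697.29 thousand (anyone who worked, including part-time for economic reasons, counts as employed).
Unemployed = 29.75 thousand.
Labor force = 697.29 + 29.75 = 727.04 thousand.
Not in labor force = 71.77 + 354.41 + 10.66 = 436.84 thousand (those not working and not actively searching are outside the labor force — including those who want a job but have given up searching).
Civilian working-age population = 727.04 + 436.84 = 1,163.88 thousand.
Unemployment rate = 29.75 / 727.04 = 4.09%.
Labor force participation rate = 727.04 / 1,163.88 = 62.47%.

Unemployment rate ≈ 4.09%; labor force participation rate ≈ 62.47%.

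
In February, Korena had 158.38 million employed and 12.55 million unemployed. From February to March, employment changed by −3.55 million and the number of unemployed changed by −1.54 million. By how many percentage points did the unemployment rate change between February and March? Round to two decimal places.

February: labor force = 158.38 + 12.55 = 170.93; u = 12.55/170.93 = 7.34%.
March: labor force = 154.83 + 11.01 = 165.84; u = 11.01/165.84 = 6.64%.
Change = 6.64% − 7.34% = −0.70 pp.

The unemployment rate changed by −0.70 percentage points.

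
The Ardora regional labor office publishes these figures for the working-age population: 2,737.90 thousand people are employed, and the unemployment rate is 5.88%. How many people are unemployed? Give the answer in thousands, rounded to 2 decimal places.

About 171.05 thousand are unemployed.

Let U be the number unemployed. The labor force is E + U, and U/(E+U) = 0.0588.
So U = 0.0588 × 2,737.90 / (1 − 0.0588) = 160.9885 / 0.9412 ≈ 171.05 thousand.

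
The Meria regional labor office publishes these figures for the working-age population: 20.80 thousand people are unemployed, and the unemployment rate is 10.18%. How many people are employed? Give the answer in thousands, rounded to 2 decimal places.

About 183.52 thousand are employed.

Labor force = U / u = 20.80 / 0.1018 ≈ 204.32 thousand.
Employed = labor force − unemployed = 204.32 − 20.80 = 183.52 thousand.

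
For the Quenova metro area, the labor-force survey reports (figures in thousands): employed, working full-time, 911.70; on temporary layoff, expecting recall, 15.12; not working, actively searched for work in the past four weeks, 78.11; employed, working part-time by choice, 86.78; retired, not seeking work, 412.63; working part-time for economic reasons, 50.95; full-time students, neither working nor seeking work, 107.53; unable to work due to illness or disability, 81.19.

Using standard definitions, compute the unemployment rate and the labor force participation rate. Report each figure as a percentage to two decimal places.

Unemployment rate ≈ 8.16%; labor force participation rate ≈ 65.52%.

Employed = 911.70 + 86.78 + 50.95 = 1,049.43 thousand (anyone who worked, including part-time for economic reasons, counts as employed).
Unemployed = 15.12 + 78.11 = 93.23 thousand (jobless and actively searching, or on temporary layoff).
Labor force = 1,049.43 + 93.23 = 1,142.66 thousand.
Not in labor force = 412.63 + 107.53 + 81.19 = 601.35 thousand (those not working and not actively searching are outside the labor force).
Civilian working-age population = 1,142.66 + 601.35 = 1,744.01 thousand.
Unemployment rate = 93.23 / 1,142.66 = 8.16%.
Labor force participation rate = 1,142.66 / 1,744.01 = 65.52%.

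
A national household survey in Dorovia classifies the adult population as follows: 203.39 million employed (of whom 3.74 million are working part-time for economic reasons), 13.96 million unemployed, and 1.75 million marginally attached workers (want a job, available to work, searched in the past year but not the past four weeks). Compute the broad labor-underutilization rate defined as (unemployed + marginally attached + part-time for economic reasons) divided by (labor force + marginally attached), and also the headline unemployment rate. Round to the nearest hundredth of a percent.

Labor force = 203.39 + 13.96 = 217.35 million.
Numerator = 13.96 + 1.75 + 3.74 = 19.45 million.
Denominator = 217.35 + 1.75 = 219.10 million.
Broad rate = 19.45 / 219.10 = 8.88%.
Headline unemployment rate = 13.96 / 217.35 = 6.42%.

Broad underutilization rate ≈ 8.88%; headline unemployment rate ≈ 6.42%.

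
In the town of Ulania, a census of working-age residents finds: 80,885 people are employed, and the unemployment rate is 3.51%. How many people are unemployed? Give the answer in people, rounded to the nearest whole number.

About 2,942 are unemployed.

Let U be the number unemployed. The labor force is E + U, and U/(E+U) = 0.0351.
So U = 0.0351 × 80,885 / (1 − 0.0351) = 2839.06 / 0.9649 ≈ 2,942.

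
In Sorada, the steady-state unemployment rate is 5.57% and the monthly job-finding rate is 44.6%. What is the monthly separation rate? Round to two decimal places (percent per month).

Separation rate ≈ 2.63% per month.

From u* = s/(s+f): s = u·f/(1−u).
s = 0.0557 × 44.6 / (1 − 0.0557) = 2.4842 / 0.9443 ≈ 2.63% per month.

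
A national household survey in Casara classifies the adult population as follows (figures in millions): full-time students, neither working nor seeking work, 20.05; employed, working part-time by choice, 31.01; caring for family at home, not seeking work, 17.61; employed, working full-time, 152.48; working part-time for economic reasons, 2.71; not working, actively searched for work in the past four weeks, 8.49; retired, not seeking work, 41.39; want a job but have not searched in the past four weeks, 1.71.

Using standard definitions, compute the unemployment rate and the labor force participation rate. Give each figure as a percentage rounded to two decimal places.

Unemployment rate ≈ 4.36%; labor force participation rate ≈ 70.68%.

Employed = 31.01 + 152.48 + 2.71 = 186.20 million (anyone who worked, including part-time for economic reasons, counts as employed).
Unemployed = 8.49 million.
Labor force = 186.20 + 8.49 = 194.69 million.
Not in labor force = 20.05 + 17.61 + 41.39 + 1.71 = 80.76 million (those not working and not actively searching are outside the labor force — including those who want a job but have given up searching).
Civilian working-age population = 194.69 + 80.76 = 275.45 million.
Unemployment rate = 8.49 / 194.69 = 4.36%.
Labor force participation rate = 194.69 / 275.45 = 70.68%.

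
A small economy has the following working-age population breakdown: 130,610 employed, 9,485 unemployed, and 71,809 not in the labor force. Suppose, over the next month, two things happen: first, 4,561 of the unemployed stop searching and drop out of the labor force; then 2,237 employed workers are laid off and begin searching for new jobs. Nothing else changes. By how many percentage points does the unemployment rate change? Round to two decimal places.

Initially, labor force = 130,610 + 9,485 = 140,095, so u = 9,485/140,095 = 6.77%.
After the first change, unemployed and labor force both fall by 4,561 → E = 130,610, U = 4,924, labor force = 135,534.
After the second change, employed falls and unemployed rises by 2,237; labor force unchanged → E = 128,373, U = 7,161, labor force = 135,534.
New unemployment rate = 7,161 / 135,534 = 5.28%.
Change = 5.28% − 6.77% = −1.49 percentage points.

The unemployment rate changes by −1.49 percentage points.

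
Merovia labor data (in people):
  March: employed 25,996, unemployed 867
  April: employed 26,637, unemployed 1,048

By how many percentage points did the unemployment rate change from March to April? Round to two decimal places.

The unemployment rate changed by +0.56 percentage points.

March: labor force = 25,996 + 867 = 26,863; u = 867/26,863 = 3.23%.
April: labor force = 26,637 + 1,048 = 27,685; u = 1,048/27,685 = 3.79%.
Change = 3.79% − 3.23% = +0.56 pp.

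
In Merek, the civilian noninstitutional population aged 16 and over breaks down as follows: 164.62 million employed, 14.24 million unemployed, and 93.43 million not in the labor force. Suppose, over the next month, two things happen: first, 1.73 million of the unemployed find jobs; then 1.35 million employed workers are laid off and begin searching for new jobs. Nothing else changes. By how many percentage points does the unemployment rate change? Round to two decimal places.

Initially, labor force = 164.62 + 14.24 = 178.86 million, so u = 14.24/178.86 = 7.96%.
After the first change, unemployed falls and employed rises by 1.73; labor force unchanged → E = 166.35, U = 12.51, labor force = 178.86 million.
After the second change, employed falls and unemployed rises by 1.35; labor force unchanged → E = 165.00, U = 13.86, labor force = 178.86 million.
New unemployment rate = 13.86 / 178.86 = 7.75%.
Change = 7.75% − 7.96% = −0.21 percentage points.

The unemployment rate changes by −0.21 percentage points.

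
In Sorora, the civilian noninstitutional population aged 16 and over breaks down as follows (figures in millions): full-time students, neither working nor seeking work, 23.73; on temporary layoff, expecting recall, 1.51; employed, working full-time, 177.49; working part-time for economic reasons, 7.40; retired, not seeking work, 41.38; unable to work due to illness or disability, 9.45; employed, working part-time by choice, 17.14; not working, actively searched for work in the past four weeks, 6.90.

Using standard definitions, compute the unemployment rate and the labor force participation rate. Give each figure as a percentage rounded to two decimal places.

Employed = 177.49 + 7.40 + 17.14 = 202.03 million (anyone who worked, including part-time for economic reasons, counts as employed).
Unemployed = 1.51 + 6.90 = 8.41 million (jobless and actively searching, or on temporary layoff).
Labor force = 202.03 + 8.41 = 210.44 million.
Not in labor force = 23.73 + 41.38 + 9.45 = 74.56 million (those not working and not actively searching are outside the labor force).
Civilian working-age population = 210.44 + 74.56 = 285.00 million.
Unemployment rate = 8.41 / 210.44 = 4.00%.
Labor force participation rate = 210.44 / 285.00 = 73.84%.

Unemployment rate ≈ 4.00%; labor force participation rate ≈ 73.84%.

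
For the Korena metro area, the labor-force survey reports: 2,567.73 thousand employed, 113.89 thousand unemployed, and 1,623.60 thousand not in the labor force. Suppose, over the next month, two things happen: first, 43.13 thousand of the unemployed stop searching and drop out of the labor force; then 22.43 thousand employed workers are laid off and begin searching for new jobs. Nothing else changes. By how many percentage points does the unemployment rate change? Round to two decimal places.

The unemployment rate changes by −0.72 percentage points.

Initially, labor force = 2,567.73 + 113.89 = 2,681.62 thousand, so u = 113.89/2,681.62 = 4.25%.
After the first change, unemployed and labor force both fall by 43.13 → E = 2,567.73, U = 70.76, labor force = 2,638.49 thousand.
After the second change, employed falls and unemployed rises by 22.43; labor force unchanged → E = 2,545.30, U = 93.19, labor force = 2,638.49 thousand.
New unemployment rate = 93.19 / 2,638.49 = 3.53%.
Change = 3.53% − 4.25% = −0.72 percentage points.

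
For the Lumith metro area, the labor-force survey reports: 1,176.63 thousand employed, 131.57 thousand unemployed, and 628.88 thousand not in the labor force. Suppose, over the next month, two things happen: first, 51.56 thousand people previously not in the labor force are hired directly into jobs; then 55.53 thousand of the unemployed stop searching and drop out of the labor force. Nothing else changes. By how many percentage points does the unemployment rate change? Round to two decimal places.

The unemployment rate changes by −4.23 percentage points.

Initially, labor force = 1,176.63 + 131.57 = 1,308.20 thousand, so u = 131.57/1,308.20 = 10.06%.
After the first change, employed and labor force both rise by 51.56; unemployed unchanged → E = 1,228.19, U = 131.57, labor force = 1,359.76 thousand.
After the second change, unemployed and labor force both fall by 55.53 → E = 1,228.19, U = 76.04, labor force = 1,304.23 thousand.
New unemployment rate = 76.04 / 1,304.23 = 5.83%.
Change = 5.83% − 10.06% = −4.23 percentage points.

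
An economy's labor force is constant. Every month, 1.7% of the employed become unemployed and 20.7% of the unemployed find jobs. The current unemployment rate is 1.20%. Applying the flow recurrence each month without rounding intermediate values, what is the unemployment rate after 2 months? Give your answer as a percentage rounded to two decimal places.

Unemployment rate after two months ≈ 3.74%.

With a fixed labor force, u_{t+1} = u_t + s·(1−u_t) − f·u_t = u_t·(1−s−f) + s.
Here 1−s−f = 0.776 and s = 0.017.
u_1 = 0.012000 × 0.776 + 0.017 = 0.026312.
u_2 = 0.026312 × 0.776 + 0.017 = 0.037418.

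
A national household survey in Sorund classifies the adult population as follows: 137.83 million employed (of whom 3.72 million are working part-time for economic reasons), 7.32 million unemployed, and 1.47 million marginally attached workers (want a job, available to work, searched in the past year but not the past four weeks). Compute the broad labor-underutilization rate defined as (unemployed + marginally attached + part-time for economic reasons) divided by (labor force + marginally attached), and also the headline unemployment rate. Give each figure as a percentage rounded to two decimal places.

Labor force = 137.83 + 7.32 = 145.15 million.
Numerator = 7.32 + 1.47 + 3.72 = 12.51 million.
Denominator = 145.15 + 1.47 = 146.62 million.
Broad rate = 12.51 / 146.62 = 8.53%.
Headline unemployment rate = 7.32 / 145.15 = 5.04%.

Broad underutilization rate ≈ 8.53%; headline unemployment rate ≈ 5.04%.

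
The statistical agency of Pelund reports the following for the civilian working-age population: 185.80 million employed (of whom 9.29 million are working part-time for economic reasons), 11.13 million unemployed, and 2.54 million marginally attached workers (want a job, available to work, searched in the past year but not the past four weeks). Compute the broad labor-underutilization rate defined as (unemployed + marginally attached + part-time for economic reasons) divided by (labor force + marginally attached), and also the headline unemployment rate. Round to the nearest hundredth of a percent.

Broad underutilization rate ≈ 11.51%; headline unemployment rate ≈ 5.65%.

Labor force = 185.80 + 11.13 = 196.93 million.
Numerator = 11.13 + 2.54 + 9.29 = 22.96 million.
Denominator = 196.93 + 2.54 = 199.47 million.
Broad rate = 22.96 / 199.47 = 11.51%.
Headline unemployment rate = 11.13 / 196.93 = 5.65%.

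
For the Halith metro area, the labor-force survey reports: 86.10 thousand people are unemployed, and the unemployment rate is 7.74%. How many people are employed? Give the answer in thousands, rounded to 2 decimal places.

About 1,026.30 thousand are employed.

Labor force = U / u = 86.10 / 0.0774 ≈ 1,112.40 thousand.
Employed = labor force − unemployed = 1,112.40 − 86.10 = 1,026.30 thousand.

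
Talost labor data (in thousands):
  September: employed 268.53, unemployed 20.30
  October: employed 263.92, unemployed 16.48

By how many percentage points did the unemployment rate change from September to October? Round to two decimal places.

The unemployment rate changed by −1.15 percentage points.

September: labor force = 268.53 + 20.30 = 288.83; u = 20.30/288.83 = 7.03%.
October: labor force = 263.92 + 16.48 = 280.40; u = 16.48/280.40 = 5.88%.
Change = 5.88% − 7.03% = −1.15 pp.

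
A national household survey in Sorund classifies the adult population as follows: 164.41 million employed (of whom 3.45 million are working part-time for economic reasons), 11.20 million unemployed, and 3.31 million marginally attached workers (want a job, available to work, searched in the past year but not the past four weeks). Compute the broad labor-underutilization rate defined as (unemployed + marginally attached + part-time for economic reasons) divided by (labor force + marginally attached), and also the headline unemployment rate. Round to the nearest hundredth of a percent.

Broad underutilization rate ≈ 10.04%; headline unemployment rate ≈ 6.38%.

Labor force = 164.41 + 11.20 = 175.61 million.
Numerator = 11.20 + 3.31 + 3.45 = 17.96 million.
Denominator = 175.61 + 3.31 = 178.92 million.
Broad rate = 17.96 / 178.92 = 10.04%.
Headline unemployment rate = 11.20 / 175.61 = 6.38%.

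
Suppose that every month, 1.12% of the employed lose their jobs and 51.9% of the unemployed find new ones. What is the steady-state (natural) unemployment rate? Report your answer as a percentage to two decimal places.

Steady-state unemployment rate ≈ 2.11%.

At steady state the flows balance: s·E = f·U, so U/(E+U) = s/(s+f).
u* = 1.12 / (1.12 + 51.9) = 1.12 / 53.02 = 2.11%.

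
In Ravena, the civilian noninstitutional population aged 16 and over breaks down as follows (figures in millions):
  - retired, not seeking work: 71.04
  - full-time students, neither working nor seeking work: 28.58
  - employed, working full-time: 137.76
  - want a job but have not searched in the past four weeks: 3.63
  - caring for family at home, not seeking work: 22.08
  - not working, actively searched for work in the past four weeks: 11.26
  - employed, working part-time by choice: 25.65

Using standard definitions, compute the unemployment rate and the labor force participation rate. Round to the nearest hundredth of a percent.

Employed = 137.76 + 25.65 = 163.41 million.
Unemployed = 11.26 million.
Labor force = 163.41 + 11.26 = 174.67 million.
Not in labor force = 71.04 + 28.58 + 3.63 + 22.08 = 125.33 million (those not working and not actively searching are outside the labor force — including those who want a job but have given up searching).
Civilian working-age population = 174.67 + 125.33 = 300.00 million.
Unemployment rate = 11.26 / 174.67 = 6.45%.
Labor force participation rate = 174.67 / 300.00 = 58.22%.

Unemployment rate ≈ 6.45%; labor force participation rate ≈ 58.22%.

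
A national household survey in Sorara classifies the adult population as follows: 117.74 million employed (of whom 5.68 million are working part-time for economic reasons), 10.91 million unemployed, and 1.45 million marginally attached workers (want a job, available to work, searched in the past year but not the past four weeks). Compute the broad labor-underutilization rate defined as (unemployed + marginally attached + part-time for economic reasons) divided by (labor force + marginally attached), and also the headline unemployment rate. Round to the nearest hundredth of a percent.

Labor force = 117.74 + 10.91 = 128.65 million.
Numerator = 10.91 + 1.45 + 5.68 = 18.04 million.
Denominator = 128.65 + 1.45 = 130.10 million.
Broad rate = 18.04 / 130.10 = 13.87%.
Headline unemployment rate = 10.91 / 128.65 = 8.48%.

Broad underutilization rate ≈ 13.87%; headline unemployment rate ≈ 8.48%.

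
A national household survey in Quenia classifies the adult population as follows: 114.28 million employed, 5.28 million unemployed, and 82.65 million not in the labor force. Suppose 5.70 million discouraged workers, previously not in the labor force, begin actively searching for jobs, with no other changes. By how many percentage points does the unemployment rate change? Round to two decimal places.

Initially, labor force = 114.28 + 5.28 = 119.56 million, so u = 5.28/119.56 = 4.42%.
After the change, unemployed and labor force both rise by 5.70 → E = 114.28, U = 10.98, labor force = 125.26 million.
New unemployment rate = 10.98 / 125.26 = 8.77%.
Change = 8.77% − 4.42% = +4.35 percentage points.

The unemployment rate changes by +4.35 percentage points.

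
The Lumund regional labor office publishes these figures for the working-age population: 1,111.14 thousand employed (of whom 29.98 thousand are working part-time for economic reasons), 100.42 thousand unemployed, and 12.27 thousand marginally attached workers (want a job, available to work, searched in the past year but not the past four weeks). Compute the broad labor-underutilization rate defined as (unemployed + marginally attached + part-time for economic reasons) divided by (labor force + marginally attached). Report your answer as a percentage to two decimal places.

Labor force = 1,111.14 + 100.42 = 1,211.56 thousand.
Numerator = 100.42 + 12.27 + 29.98 = 142.67 thousand.
Denominator = 1,211.56 + 12.27 = 1,223.83 thousand.
Broad rate = 142.67 / 1,223.83 = 11.66%.

Broad underutilization rate ≈ 11.66%.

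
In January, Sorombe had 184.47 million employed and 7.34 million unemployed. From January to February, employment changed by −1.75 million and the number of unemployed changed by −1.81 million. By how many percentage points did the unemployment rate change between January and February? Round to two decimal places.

The unemployment rate changed by −0.89 percentage points.

January: labor force = 184.47 + 7.34 = 191.81; u = 7.34/191.81 = 3.83%.
February: labor force = 182.72 + 5.53 = 188.25; u = 5.53/188.25 = 2.94%.
Change = 2.94% − 3.83% = −0.89 pp.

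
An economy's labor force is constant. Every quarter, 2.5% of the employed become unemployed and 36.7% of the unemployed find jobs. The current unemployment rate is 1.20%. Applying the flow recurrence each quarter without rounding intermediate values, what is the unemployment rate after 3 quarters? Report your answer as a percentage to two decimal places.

Unemployment rate after three quarters ≈ 5.21%.

With a fixed labor force, u_{t+1} = u_t + s·(1−u_t) − f·u_t = u_t·(1−s−f) + s.
Here 1−s−f = 0.608 and s = 0.025.
u_1 = 0.012000 × 0.608 + 0.025 = 0.032296.
u_2 = 0.032296 × 0.608 + 0.025 = 0.044636.
u_3 = 0.044636 × 0.608 + 0.025 = 0.052139.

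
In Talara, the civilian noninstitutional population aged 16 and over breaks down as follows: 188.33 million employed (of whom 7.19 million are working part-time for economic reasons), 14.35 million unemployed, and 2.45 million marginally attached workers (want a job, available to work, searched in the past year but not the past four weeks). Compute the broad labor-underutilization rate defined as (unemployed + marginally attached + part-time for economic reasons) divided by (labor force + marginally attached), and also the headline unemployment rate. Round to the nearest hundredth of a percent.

Labor force = 188.33 + 14.35 = 202.68 million.
Numerator = 14.35 + 2.45 + 7.19 = 23.99 million.
Denominator = 202.68 + 2.45 = 205.13 million.
Broad rate = 23.99 / 205.13 = 11.70%.
Headline unemployment rate = 14.35 / 202.68 = 7.08%.

Broad underutilization rate ≈ 11.70%; headline unemployment rate ≈ 7.08%.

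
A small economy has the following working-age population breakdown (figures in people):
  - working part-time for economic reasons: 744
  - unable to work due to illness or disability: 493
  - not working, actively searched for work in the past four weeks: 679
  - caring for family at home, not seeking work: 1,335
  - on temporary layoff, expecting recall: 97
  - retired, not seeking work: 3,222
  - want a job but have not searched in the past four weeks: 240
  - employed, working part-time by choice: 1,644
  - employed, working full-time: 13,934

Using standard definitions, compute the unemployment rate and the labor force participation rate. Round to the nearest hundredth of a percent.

Unemployment rate ≈ 4.54%; labor force participation rate ≈ 76.37%.

Employed = 744 + 1,644 + 13,934 = 16,322 (anyone who worked, including part-time for economic reasons, counts as employed).
Unemployed = 679 + 97 = 776 (jobless and actively searching, or on temporary layoff).
Labor force = 16,322 + 776 = 17,098.
Not in labor force = 493 + 1,335 + 3,222 + 240 = 5,290 (those not working and not actively searching are outside the labor force — including those who want a job but have given up searching).
Civilian working-age population = 17,098 + 5,290 = 22,388.
Unemployment rate = 776 / 17,098 = 4.54%.
Labor force participation rate = 17,098 / 22,388 = 76.37%.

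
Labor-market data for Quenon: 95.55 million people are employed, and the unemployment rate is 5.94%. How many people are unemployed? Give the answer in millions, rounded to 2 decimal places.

Let U be the number unemployed. The labor force is E + U, and U/(E+U) = 0.0594.
So U = 0.0594 × 95.55 / (1 − 0.0594) = 5.6757 / 0.9406 ≈ 6.03 million.

About 6.03 million are unemployed.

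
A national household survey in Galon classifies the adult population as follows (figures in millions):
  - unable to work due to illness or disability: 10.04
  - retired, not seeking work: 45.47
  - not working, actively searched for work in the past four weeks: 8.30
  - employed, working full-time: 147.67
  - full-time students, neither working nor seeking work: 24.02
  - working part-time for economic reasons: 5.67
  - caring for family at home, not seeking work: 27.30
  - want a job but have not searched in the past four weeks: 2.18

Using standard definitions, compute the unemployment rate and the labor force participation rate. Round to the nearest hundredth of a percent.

Employed = 147.67 + 5.67 = 153.34 million (anyone who worked, including part-time for economic reasons, counts as employed).
Unemployed = 8.30 million.
Labor force = 153.34 + 8.30 = 161.64 million.
Not in labor force = 10.04 + 45.47 + 24.02 + 27.30 + 2.18 = 109.01 million (those not working and not actively searching are outside the labor force — including those who want a job but have given up searching).
Civilian working-age population = 161.64 + 109.01 = 270.65 million.
Unemployment rate = 8.30 / 161.64 = 5.13%.
Labor force participation rate = 161.64 / 270.65 = 59.72%.

Unemployment rate ≈ 5.13%; labor force participation rate ≈ 59.72%.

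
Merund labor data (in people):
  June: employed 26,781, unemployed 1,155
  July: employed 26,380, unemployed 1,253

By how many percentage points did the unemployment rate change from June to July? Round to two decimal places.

The unemployment rate changed by +0.40 percentage points.

June: labor force = 26,781 + 1,155 = 27,936; u = 1,155/27,936 = 4.13%.
July: labor force = 26,380 + 1,253 = 27,633; u = 1,253/27,633 = 4.53%.
Change = 4.53% − 4.13% = +0.40 pp.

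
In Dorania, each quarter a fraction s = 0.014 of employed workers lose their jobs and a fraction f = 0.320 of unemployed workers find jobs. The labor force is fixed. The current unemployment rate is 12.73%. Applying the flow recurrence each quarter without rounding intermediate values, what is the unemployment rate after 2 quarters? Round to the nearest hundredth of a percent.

Unemployment rate after two quarters ≈ 7.98%.

With a fixed labor force, u_{t+1} = u_t + s·(1−u_t) − f·u_t = u_t·(1−s−f) + s.
Here 1−s−f = 0.666 and s = 0.014.
u_1 = 0.127300 × 0.666 + 0.014 = 0.098782.
u_2 = 0.098782 × 0.666 + 0.014 = 0.079789.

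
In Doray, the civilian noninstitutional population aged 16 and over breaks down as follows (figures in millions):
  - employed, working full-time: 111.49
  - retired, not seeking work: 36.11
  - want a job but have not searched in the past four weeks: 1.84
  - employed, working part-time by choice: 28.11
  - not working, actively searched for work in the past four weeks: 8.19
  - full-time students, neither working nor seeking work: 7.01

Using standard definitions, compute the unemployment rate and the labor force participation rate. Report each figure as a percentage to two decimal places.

Unemployment rate ≈ 5.54%; labor force participation rate ≈ 76.67%.

Employed = 111.49 + 28.11 = 139.60 million.
Unemployed = 8.19 million.
Labor force = 139.60 + 8.19 = 147.79 million.
Not in labor force = 36.11 + 1.84 + 7.01 = 44.96 million (those not working and not actively searching are outside the labor force — including those who want a job but have given up searching).
Civilian working-age population = 147.79 + 44.96 = 192.75 million.
Unemployment rate = 8.19 / 147.79 = 5.54%.
Labor force participation rate = 147.79 / 192.75 = 76.67%.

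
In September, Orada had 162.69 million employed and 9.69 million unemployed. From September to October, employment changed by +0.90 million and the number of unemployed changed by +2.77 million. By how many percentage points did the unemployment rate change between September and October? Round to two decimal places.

The unemployment rate changed by +1.46 percentage points.

September: labor force = 162.69 + 9.69 = 172.38; u = 9.69/172.38 = 5.62%.
October: labor force = 163.59 + 12.46 = 176.05; u = 12.46/176.05 = 7.08%.
Change = 7.08% − 5.62% = +1.46 pp.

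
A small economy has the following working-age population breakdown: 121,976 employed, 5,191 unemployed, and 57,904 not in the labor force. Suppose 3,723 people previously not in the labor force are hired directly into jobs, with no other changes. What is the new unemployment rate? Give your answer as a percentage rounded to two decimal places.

New unemployment rate ≈ 3.97%.

Initially, labor force = 121,976 + 5,191 = 127,167, so u = 5,191/127,167 = 4.08%.
After the change, employed and labor force both rise by 3,723; unemployed unchanged → E = 125,699, U = 5,191, labor force = 130,890.
New unemployment rate = 5,191 / 130,890 = 3.97%.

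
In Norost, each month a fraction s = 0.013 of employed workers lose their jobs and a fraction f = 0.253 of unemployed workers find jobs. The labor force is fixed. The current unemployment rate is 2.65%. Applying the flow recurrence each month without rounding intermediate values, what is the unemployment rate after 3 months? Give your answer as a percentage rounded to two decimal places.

Unemployment rate after three months ≈ 4.00%.

With a fixed labor force, u_{t+1} = u_t + s·(1−u_t) − f·u_t = u_t·(1−s−f) + s.
Here 1−s−f = 0.734 and s = 0.013.
u_1 = 0.026500 × 0.734 + 0.013 = 0.032451.
u_2 = 0.032451 × 0.734 + 0.013 = 0.036819.
u_3 = 0.036819 × 0.734 + 0.013 = 0.040025.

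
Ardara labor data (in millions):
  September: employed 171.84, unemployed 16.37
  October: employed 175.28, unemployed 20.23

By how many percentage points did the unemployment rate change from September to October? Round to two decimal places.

The unemployment rate changed by +1.65 percentage points.

September: labor force = 171.84 + 16.37 = 188.21; u = 16.37/188.21 = 8.70%.
October: labor force = 175.28 + 20.23 = 195.51; u = 20.23/195.51 = 10.35%.
Change = 10.35% − 8.70% = +1.65 pp.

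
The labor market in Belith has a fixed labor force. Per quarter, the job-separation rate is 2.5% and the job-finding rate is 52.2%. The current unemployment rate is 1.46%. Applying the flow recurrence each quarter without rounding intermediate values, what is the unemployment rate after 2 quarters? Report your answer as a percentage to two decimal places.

Unemployment rate after two quarters ≈ 3.93%.

With a fixed labor force, u_{t+1} = u_t + s·(1−u_t) − f·u_t = u_t·(1−s−f) + s.
Here 1−s−f = 0.453 and s = 0.025.
u_1 = 0.014600 × 0.453 + 0.025 = 0.031614.
u_2 = 0.031614 × 0.453 + 0.025 = 0.039321.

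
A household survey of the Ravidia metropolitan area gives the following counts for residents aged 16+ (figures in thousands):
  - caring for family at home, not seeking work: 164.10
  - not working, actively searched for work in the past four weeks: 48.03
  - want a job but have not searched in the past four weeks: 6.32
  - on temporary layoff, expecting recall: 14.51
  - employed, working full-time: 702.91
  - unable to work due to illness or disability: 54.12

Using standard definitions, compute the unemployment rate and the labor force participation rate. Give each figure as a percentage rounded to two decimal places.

Employed = 702.91 thousand.
Unemployed = 48.03 + 14.51 = 62.54 thousand (jobless and actively searching, or on temporary layoff).
Labor force = 702.91 + 62.54 = 765.45 thousand.
Not in labor force = 164.10 + 6.32 + 54.12 = 224.54 thousand (those not working and not actively searching are outside the labor force — including those who want a job but have given up searching).
Civilian working-age population = 765.45 + 224.54 = 989.99 thousand.
Unemployment rate = 62.54 / 765.45 = 8.17%.
Labor force participation rate = 765.45 / 989.99 = 77.32%.

Unemployment rate ≈ 8.17%; labor force participation rate ≈ 77.32%.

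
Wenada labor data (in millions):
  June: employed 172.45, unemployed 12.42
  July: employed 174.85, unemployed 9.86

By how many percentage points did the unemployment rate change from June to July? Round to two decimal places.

June: labor force = 172.45 + 12.42 = 184.87; u = 12.42/184.87 = 6.72%.
July: labor force = 174.85 + 9.86 = 184.71; u = 9.86/184.71 = 5.34%.
Change = 5.34% − 6.72% = −1.38 pp.

The unemployment rate changed by −1.38 percentage points.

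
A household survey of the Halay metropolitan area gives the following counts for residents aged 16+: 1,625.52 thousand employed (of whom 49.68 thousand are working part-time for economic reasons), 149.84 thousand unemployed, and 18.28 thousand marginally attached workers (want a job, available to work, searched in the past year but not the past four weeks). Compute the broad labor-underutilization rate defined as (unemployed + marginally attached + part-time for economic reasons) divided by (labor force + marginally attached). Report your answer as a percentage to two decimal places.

Broad underutilization rate ≈ 12.14%.

Labor force = 1,625.52 + 149.84 = 1,775.36 thousand.
Numerator = 149.84 + 18.28 + 49.68 = 217.80 thousand.
Denominator = 1,775.36 + 18.28 = 1,793.64 thousand.
Broad rate = 217.80 / 1,793.64 = 12.14%.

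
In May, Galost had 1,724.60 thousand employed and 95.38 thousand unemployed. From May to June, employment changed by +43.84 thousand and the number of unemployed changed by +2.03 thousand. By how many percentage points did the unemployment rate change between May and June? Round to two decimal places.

The unemployment rate changed by −0.02 percentage points.

May: labor force = 1,724.60 + 95.38 = 1,819.98; u = 95.38/1,819.98 = 5.24%.
June: labor force = 1,768.44 + 97.41 = 1,865.85; u = 97.41/1,865.85 = 5.22%.
Change = 5.22% − 5.24% = −0.02 pp.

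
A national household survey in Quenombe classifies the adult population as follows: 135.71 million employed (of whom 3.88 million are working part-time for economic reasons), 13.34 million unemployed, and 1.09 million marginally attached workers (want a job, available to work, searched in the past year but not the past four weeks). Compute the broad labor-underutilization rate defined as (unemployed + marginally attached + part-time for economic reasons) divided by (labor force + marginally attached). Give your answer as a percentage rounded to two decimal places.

Labor force = 135.71 + 13.34 = 149.05 million.
Numerator = 13.34 + 1.09 + 3.88 = 18.31 million.
Denominator = 149.05 + 1.09 = 150.14 million.
Broad rate = 18.31 / 150.14 = 12.20%.

Broad underutilization rate ≈ 12.20%.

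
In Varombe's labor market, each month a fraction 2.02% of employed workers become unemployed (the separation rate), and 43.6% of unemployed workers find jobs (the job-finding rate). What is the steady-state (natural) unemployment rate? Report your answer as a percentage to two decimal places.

At steady state the flows balance: s·E = f·U, so U/(E+U) = s/(s+f).
u* = 2.02 / (2.02 + 43.6) = 2.02 / 45.62 = 4.43%.

Steady-state unemployment rate ≈ 4.43%.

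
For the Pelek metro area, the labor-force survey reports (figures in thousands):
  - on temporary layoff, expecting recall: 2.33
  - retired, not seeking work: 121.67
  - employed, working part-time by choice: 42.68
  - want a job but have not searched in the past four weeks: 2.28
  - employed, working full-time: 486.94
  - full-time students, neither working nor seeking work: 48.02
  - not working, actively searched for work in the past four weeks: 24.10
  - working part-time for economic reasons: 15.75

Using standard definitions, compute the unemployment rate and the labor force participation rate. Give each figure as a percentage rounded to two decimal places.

Employed = 42.68 + 486.94 + 15.75 = 545.37 thousand (anyone who worked, including part-time for economic reasons, counts as employed).
Unemployed = 2.33 + 24.10 = 26.43 thousand (jobless and actively searching, or on temporary layoff).
Labor force = 545.37 + 26.43 = 571.80 thousand.
Not in labor force = 121.67 + 2.28 + 48.02 = 171.97 thousand (those not working and not actively searching are outside the labor force — including those who want a job but have given up searching).
Civilian working-age population = 571.80 + 171.97 = 743.77 thousand.
Unemployment rate = 26.43 / 571.80 = 4.62%.
Labor force participation rate = 571.80 / 743.77 = 76.88%.

Unemployment rate ≈ 4.62%; labor force participation rate ≈ 76.88%.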